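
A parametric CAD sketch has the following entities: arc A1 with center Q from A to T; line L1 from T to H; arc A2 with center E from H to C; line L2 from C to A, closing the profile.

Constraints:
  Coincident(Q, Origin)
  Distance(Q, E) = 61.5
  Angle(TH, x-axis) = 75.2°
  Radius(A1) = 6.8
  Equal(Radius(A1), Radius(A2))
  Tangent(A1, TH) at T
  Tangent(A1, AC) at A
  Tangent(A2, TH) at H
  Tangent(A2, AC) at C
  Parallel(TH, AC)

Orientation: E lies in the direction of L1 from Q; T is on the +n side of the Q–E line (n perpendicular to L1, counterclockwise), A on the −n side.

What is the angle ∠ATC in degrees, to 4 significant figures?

77.53°

The slot axis is L1's direction at 75.2°, so u = (cos 75.2°, sin 75.2°) = (0.2554, 0.9668) and n = (−sin 75.2°, cos 75.2°) = (-0.9668, 0.2554). Q is at the origin and E lies 61.5 along u from Q, so E = 61.5·u = (15.71, 59.46). Tangency of A1 to both parallel lines with radius 6.8 puts T and A at Q ± 6.8·n: T = (-6.574, 1.737), A = (6.574, -1.737). Equal radii place H and C the same way about E: H = E + 6.8·n = (9.136, 61.20), C = E − 6.8·n = (22.28, 57.72). Then cos ∠ATC = TA·TC / (|TA||TC|), giving 77.53°.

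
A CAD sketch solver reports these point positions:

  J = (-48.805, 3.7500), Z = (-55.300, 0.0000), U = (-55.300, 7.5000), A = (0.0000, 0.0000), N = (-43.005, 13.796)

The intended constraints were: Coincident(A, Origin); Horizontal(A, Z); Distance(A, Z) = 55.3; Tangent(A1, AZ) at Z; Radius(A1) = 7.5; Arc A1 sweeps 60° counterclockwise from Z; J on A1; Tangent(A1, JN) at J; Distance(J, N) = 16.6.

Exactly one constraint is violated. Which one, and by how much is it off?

Distance(J, N) = 16.6 — off by 5.00.

A = (0.00, 0.00) ✓; A.y = 0.00, Z.y = 0.00 ✓; |AZ| = 55.30 ✓; ∠(UZ, ZA) = 90.00° ✓; |UZ| = 7.500 ✓; bearing(U→J) − bearing(U→Z) = 60.00° ✓; |UJ| = 7.500 ✓; ∠(UJ, JN) = 90.00° ✓; |JN| = 11.60 ✗.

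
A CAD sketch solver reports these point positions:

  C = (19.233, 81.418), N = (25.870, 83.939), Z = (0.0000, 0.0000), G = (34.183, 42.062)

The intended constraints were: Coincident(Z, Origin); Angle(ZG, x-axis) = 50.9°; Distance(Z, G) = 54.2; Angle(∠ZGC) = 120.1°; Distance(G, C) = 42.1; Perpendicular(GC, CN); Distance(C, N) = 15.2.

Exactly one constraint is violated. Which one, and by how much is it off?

Distance(C, N) = 15.2 — off by 8.10.

Z = (0.00, 0.00) ✓; ZG at 50.90° ✓; |ZG| = 54.20 ✓; ∠ZGC = 120.1° ✓; |GC| = 42.10 ✓; ∠(GC, CN) = 90.00° ✓; |CN| = 7.100 ✗.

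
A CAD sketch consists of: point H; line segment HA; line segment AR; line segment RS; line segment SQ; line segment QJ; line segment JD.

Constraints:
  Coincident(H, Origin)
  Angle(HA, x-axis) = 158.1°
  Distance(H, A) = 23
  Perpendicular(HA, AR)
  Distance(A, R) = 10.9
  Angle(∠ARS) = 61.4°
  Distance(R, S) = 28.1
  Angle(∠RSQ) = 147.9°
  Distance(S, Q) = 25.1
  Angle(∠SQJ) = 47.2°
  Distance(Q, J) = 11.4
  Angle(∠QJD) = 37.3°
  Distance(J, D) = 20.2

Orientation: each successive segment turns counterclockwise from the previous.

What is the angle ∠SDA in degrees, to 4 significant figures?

12.29°

H is at the origin; HA runs at 158.1° with length 23.0, so A = (-21.34, 8.579). HA ⟂ AR, so AR runs at -111.9°; with |AR| = 10.9, R = (-25.41, -1.535). ∠ARS = 61.4° gives RS at 6.700° from the x-axis; with |RS| = 28.1, S = (2.502, 1.744). ∠RSQ = 147.9° gives SQ at 38.80° from the x-axis; with |SQ| = 25.1, Q = (22.06, 17.47). ∠SQJ = 47.2° gives QJ at 171.6° from the x-axis; with |QJ| = 11.4, J = (10.79, 19.14). ∠QJD = 37.3° gives JD at -45.70° from the x-axis; with |JD| = 20.2, D = (24.89, 4.680). Then cos ∠SDA = DS·DA / (|DS||DA|), giving 12.29°.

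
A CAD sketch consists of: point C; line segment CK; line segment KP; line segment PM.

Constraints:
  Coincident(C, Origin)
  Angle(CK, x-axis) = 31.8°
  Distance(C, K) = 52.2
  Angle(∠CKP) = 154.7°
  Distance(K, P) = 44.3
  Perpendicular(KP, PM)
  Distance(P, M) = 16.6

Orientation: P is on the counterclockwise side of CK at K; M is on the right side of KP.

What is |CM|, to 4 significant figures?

99.42

∠CKP = 154.7°, so KP runs at 31.8° + (180° − 154.7°) = 57.10° from the x-axis; with |KP| = 44.3, P = K + 44.3·(cos 57.10°, sin 57.10°) = (68.43, 64.70). KP ⟂ PM; with |PM| = 16.6 on the right of KP, M = P + 16.6·(0.8396, -0.5432) = (82.36, 55.69). Then |CM| = |M − C| = 99.42.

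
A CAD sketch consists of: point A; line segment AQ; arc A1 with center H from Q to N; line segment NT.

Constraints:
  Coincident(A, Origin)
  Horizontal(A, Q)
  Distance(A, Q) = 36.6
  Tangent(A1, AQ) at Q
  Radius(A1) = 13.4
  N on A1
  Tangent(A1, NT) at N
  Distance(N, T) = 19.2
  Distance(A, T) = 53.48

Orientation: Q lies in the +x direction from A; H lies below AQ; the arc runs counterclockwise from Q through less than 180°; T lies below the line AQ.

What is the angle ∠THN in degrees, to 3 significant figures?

55.1°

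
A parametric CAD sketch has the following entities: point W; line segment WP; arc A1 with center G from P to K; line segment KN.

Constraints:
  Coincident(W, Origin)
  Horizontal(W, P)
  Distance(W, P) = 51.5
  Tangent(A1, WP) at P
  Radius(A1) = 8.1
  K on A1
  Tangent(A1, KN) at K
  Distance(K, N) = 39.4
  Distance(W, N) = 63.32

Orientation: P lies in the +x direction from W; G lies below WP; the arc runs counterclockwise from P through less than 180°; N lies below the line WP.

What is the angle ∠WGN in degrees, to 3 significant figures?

85.5°

W is at the origin; W and P share the same y with |WP| = 51.5 and P on the +x side, so P = (51.5, 0.00). Tangency of A1 to WP means the radius GP is perpendicular to WP, so G = P + (0, -8.1) = (51.5, -8.10). Since GK ⟂ KN (tangency), |GN| = √(8.1² + 39.4²) = 40.2 regardless of where K sits on A1. So N lies on both circle(W, 63.32) and circle(G, 40.2); the below-WP intersection is N = (42.2, -47.2). K is the foot of the tangent from N: K = (43.4, -7.85).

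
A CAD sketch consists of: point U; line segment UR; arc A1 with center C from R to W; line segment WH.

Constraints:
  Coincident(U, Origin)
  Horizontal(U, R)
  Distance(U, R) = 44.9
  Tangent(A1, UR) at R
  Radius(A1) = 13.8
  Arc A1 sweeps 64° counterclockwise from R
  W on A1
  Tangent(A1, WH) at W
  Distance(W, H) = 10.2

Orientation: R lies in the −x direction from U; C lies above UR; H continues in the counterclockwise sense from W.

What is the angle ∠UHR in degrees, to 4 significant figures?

103.8°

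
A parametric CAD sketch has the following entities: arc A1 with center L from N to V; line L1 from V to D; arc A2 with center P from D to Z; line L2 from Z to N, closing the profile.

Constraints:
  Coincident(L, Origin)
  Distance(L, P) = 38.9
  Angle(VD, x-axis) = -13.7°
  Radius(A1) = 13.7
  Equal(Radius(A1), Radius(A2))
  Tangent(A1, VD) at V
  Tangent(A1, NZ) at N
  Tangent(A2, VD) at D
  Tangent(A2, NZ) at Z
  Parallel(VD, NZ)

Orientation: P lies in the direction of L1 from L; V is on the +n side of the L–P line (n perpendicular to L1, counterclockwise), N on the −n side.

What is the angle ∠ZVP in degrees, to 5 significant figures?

15.758°

The slot axis is L1's direction at -13.7°, so u = (cos -13.7°, sin -13.7°) = (0.97155, -0.23684) and n = (−sin -13.7°, cos -13.7°) = (0.23684, 0.97155). L is at the origin and P lies 38.9 along u from L, so P = 38.9·u = (37.793, -9.2130). Tangency of A1 to both parallel lines with radius 13.7 puts V and N at L ± 13.7·n: V = (3.2447, 13.310), N = (-3.2447, -13.310). Equal radii place D and Z the same way about P: D = P + 13.7·n = (41.038, 4.0972), Z = P − 13.7·n = (34.549, -22.523). Then cos ∠ZVP = VZ·VP / (|VZ||VP|), giving 15.758°.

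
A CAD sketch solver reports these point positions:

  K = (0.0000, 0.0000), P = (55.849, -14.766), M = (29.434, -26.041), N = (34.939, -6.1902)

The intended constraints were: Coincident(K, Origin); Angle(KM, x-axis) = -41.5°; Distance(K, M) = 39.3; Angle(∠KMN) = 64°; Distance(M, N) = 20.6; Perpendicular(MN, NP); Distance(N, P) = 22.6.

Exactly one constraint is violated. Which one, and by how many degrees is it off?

Perpendicular(MN, NP) — off by 6.80°.

K = (0.00, 0.00) ✓; KM at -41.50° ✓; |KM| = 39.30 ✓; ∠KMN = 64.00° ✓; |MN| = 20.60 ✓; ∠(MN, NP) = 96.80° ✗; |NP| = 22.60 ✓.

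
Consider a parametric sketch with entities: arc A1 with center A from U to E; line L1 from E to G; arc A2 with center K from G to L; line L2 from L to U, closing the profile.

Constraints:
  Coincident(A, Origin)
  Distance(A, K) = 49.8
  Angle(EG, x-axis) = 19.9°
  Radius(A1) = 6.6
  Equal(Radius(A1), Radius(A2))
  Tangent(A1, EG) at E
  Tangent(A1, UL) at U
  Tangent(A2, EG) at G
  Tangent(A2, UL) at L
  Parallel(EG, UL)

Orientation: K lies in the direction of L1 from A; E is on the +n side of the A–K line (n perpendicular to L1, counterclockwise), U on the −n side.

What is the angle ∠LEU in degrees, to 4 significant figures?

75.15°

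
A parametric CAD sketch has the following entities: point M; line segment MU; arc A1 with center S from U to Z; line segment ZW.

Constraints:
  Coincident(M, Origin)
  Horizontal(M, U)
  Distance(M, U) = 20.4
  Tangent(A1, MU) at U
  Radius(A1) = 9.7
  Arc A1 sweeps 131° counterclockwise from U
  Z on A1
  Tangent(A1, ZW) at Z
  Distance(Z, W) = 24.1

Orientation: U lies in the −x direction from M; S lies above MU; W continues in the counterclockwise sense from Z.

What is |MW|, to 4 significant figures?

44.81

M is at the origin; M and U share the same y with |MU| = 20.4 and U on the −x side, so U = (-20.40, 0.000). The tangent condition forces SU to be normal to MU, so S = U + (0, 9.7) = (-20.40, 9.700). On A1, U sits at bearing -90° from S; a 131° counterclockwise sweep puts Z at bearing 41°, so Z = S + 9.7·(cos 41°, sin 41°) = (-13.08, 16.06). The tangent condition forces SZ to be normal to ZW, so ZW runs along (−sin 41°, cos 41°); with |ZW| = 24.1, W = (-28.89, 34.25). Then |MW| = |W − M| = 44.81.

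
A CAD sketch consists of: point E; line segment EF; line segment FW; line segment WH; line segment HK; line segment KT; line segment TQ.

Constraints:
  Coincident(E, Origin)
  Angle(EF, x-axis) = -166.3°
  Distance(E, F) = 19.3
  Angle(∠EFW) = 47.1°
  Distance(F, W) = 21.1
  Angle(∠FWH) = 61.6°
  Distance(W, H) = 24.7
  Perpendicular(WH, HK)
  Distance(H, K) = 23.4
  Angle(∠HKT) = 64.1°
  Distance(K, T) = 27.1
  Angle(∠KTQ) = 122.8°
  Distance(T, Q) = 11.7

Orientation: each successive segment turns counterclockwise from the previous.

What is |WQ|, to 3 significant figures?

1.08

E is at the origin; EF runs at -166.3° with length 19.3, so F = (-18.8, -4.57). ∠EFW = 47.1° gives FW at -33.4° from the x-axis; with |FW| = 21.1, W = (-1.14, -16.2). ∠FWH = 61.6° gives WH at 85.0° from the x-axis; with |WH| = 24.7, H = (1.02, 8.42). The perpendicularity gives HK at right angles to WH, so HK runs at 175°; with |HK| = 23.4, K = (-22.3, 10.5). ∠HKT = 64.1° gives KT at -69.1° from the x-axis; with |KT| = 27.1, T = (-12.6, -14.9). ∠KTQ = 122.8° gives TQ at -11.9° from the x-axis; with |TQ| = 11.7, Q = (-1.18, -17.3). Then |WQ| = |Q − W| = 1.08.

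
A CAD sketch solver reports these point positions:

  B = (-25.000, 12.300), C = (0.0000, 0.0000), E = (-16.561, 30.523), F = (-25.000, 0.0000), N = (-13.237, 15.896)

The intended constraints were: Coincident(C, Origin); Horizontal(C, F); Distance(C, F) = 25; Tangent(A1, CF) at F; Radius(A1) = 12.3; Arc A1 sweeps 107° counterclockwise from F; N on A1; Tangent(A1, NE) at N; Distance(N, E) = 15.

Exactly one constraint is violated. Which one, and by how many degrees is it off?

Tangent(A1, NE) at N — off by 4.20°.

C = (0.00, 0.00) ✓; C.y = 0.00, F.y = 0.00 ✓; |CF| = 25.00 ✓; ∠(BF, FC) = 90.00° ✓; |BF| = 12.30 ✓; bearing(B→N) − bearing(B→F) = 107.0° ✓; |BN| = 12.30 ✓; ∠(BN, NE) = 94.20° ✗; |NE| = 15.00 ✓.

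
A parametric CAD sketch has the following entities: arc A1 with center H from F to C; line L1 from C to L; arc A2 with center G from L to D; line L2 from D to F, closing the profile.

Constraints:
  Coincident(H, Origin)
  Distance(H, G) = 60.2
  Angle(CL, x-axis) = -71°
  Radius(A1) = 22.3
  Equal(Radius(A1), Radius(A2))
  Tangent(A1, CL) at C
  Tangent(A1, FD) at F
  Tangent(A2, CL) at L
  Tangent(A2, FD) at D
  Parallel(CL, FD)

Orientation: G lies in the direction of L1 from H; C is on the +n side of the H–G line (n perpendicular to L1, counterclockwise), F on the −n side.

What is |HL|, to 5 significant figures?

64.198

Tangency of A1 to both parallel lines with radius 22.3 puts C and F at H ± 22.3·n: C = (21.085, 7.2602), F = (-21.085, -7.2602). Equal radii place L and D the same way about G: L = G + 22.3·n = (40.684, -49.660), D = G − 22.3·n = (-1.4859, -64.180). Then |HL| = |L − H| = 64.198.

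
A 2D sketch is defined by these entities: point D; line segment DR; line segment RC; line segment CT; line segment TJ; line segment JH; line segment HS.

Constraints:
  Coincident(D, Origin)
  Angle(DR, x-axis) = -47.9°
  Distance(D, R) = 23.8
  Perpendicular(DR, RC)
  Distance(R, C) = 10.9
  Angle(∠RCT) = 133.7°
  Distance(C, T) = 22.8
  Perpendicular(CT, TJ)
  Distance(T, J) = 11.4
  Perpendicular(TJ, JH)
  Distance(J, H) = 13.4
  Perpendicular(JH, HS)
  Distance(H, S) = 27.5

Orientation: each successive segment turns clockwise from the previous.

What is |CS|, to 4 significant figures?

18.64

D is at the origin; DR runs at -47.9° with length 23.8, so R = (15.96, -17.66). DR ⟂ RC, so RC runs at -137.9°; with |RC| = 10.9, C = (7.869, -24.97). ∠RCT = 133.7° gives CT at 175.8° from the x-axis; with |CT| = 22.8, T = (-14.87, -23.30). The perpendicularity gives TJ at right angles to CT, so TJ runs at 85.80°; with |TJ| = 11.4, J = (-14.04, -11.93). The perpendicularity gives JH at right angles to TJ, so JH runs at -4.200°; with |JH| = 13.4, H = (-0.6712, -12.91). JH is perpendicular to HS, so HS runs at -94.20°; with |HS| = 27.5, S = (-2.685, -40.33). Then |CS| = |S − C| = 18.64.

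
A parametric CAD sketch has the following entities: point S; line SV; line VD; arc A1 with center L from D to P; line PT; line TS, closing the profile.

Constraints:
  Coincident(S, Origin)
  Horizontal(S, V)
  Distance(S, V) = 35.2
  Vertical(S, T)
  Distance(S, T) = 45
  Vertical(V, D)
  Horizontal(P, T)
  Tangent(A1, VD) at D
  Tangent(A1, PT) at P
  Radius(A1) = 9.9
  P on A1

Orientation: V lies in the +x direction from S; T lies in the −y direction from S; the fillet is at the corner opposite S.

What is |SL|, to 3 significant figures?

43.3

S is at the origin; SV is horizontal with |SV| = 35.2 and V on the +x side, so V = (35.2, 0.00). S and T share the same x with |ST| = 45.0 and T on the −y side, so T = (0.00, -45.0). The virtual corner opposite S is at (35.2, -45.0). Since A1 is tangent to VD there, LD ⟂ VD and the tangent condition forces LP to be normal to PT, with radius 9.9, so the center L sits 9.9 in from both sides at L = (25.3, -35.1). Then |SL| = |L − S| = 43.3.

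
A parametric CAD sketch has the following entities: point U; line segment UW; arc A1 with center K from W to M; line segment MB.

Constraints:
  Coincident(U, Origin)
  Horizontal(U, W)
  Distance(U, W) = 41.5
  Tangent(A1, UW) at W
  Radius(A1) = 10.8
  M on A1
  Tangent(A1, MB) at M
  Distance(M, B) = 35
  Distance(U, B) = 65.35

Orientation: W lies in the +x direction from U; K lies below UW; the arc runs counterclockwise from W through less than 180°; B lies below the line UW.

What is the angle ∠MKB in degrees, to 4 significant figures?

72.85°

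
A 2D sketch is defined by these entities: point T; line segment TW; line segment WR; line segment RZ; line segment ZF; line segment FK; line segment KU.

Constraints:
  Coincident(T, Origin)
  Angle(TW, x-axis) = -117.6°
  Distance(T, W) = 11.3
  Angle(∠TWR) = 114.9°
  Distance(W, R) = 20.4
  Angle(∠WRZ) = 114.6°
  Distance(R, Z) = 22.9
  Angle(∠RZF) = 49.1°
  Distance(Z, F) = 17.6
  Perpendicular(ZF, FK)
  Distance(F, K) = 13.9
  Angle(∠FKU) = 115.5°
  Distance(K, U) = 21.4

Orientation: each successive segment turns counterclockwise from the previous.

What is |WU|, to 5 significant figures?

38.076

T is at the origin; TW runs at -117.6° with length 11.3, so W = (-5.2352, -10.014). ∠TWR = 114.9° gives WR at -52.500° from the x-axis; with |WR| = 20.4, R = (7.1835, -26.199). ∠WRZ = 114.6° gives RZ at 12.900° from the x-axis; with |RZ| = 22.9, Z = (29.506, -21.086). ∠RZF = 49.1° gives ZF at 143.80° from the x-axis; with |ZF| = 17.6, F = (15.303, -10.691). ZF is perpendicular to FK, so FK runs at -126.20°; with |FK| = 13.9, K = (7.0936, -21.908). ∠FKU = 115.5° gives KU at -61.700° from the x-axis; with |KU| = 21.4, U = (17.239, -40.750). Then |WU| = |U − W| = 38.076.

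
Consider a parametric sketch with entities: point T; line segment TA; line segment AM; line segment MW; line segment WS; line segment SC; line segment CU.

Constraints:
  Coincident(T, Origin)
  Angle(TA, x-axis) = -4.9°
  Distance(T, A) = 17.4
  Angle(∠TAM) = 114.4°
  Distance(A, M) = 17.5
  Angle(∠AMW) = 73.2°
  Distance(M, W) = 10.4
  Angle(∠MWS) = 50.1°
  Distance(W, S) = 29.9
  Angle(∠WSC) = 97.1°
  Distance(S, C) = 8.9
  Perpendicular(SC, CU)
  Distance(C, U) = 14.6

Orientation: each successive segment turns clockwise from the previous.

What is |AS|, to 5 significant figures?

15.157

∠AMW = 73.2° gives MW at -177.30° from the x-axis; with |MW| = 10.4, W = (12.790, -18.472). ∠MWS = 50.1° gives WS at 52.800° from the x-axis; with |WS| = 29.9, S = (30.867, 5.3439). Then |AS| = |S − A| = 15.157.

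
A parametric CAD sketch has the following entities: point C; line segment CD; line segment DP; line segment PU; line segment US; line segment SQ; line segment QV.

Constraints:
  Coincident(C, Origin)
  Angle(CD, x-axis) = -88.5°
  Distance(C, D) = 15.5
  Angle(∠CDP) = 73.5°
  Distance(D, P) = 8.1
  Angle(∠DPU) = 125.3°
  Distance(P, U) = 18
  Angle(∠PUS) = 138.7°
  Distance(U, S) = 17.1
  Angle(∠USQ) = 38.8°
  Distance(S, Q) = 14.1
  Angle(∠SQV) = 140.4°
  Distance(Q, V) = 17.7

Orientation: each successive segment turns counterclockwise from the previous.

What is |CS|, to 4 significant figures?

20.86

∠DPU = 125.3° gives PU at 72.70° from the x-axis; with |PU| = 18.0, U = (13.46, 4.194). ∠PUS = 138.7° gives US at 114.0° from the x-axis; with |US| = 17.1, S = (6.507, 19.82). Then |CS| = |S − C| = 20.86.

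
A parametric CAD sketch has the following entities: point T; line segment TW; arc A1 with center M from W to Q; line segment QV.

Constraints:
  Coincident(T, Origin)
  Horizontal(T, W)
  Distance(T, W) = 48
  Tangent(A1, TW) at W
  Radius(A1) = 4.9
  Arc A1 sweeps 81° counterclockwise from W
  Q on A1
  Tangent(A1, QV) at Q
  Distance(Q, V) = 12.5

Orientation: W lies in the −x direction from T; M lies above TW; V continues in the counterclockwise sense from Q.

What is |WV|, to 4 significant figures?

17.83

On A1, W sits at bearing -90° from M; an 81° counterclockwise sweep puts Q at bearing -9°, so Q = M + 4.9·(cos -9°, sin -9°) = (-43.16, 4.133). Tangency of A1 to QV means the radius MQ is perpendicular to QV, so QV runs along (−sin -9°, cos -9°); with |QV| = 12.5, V = (-41.20, 16.48). Then |WV| = |V − W| = 17.83.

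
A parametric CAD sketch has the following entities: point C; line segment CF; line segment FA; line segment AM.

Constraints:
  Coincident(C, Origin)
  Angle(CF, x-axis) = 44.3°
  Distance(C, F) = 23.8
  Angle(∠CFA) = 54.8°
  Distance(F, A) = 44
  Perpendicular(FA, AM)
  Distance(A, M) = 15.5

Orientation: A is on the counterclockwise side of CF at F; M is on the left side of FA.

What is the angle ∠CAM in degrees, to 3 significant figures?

57.3°

C is at the origin; CF runs at 44.3° with length 23.8, so F = 23.8·(cos 44.3°, sin 44.3°) = (17.0, 16.6). ∠CFA = 54.8°, so FA runs at 44.3° + (180° − 54.8°) = 170° from the x-axis; with |FA| = 44.0, A = F + 44.0·(cos 170°, sin 170°) = (-26.2, 24.6). FA ⟂ AM; with |AM| = 15.5 on the left of FA, M = A + 15.5·(-0.182, -0.983) = (-29.1, 9.40). Then cos ∠CAM = AC·AM / (|AC||AM|), giving 57.3°.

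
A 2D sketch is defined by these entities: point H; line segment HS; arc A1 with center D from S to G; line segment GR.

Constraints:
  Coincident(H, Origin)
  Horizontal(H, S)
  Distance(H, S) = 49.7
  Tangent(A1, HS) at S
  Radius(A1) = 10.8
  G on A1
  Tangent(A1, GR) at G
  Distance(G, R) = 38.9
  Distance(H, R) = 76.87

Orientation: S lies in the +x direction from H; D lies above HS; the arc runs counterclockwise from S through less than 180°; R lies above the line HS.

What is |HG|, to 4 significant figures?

61.55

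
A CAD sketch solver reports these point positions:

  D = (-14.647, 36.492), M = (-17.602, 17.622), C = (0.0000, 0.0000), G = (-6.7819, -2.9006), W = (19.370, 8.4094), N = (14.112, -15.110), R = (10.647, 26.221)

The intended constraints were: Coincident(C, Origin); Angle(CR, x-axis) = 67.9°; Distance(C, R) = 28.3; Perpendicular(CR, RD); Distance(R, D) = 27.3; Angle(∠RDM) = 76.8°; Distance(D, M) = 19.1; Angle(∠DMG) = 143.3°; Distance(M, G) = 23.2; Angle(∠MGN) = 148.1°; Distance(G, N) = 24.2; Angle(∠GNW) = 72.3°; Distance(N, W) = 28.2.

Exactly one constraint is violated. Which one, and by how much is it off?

Distance(N, W) = 28.2 — off by 4.10.

C = (0.00, 0.00) ✓; CR at 67.90° ✓; |CR| = 28.30 ✓; ∠(CR, RD) = 90.00° ✓; |RD| = 27.30 ✓; ∠RDM = 76.80° ✓; |DM| = 19.10 ✓; ∠DMG = 143.3° ✓; |MG| = 23.20 ✓; ∠MGN = 148.1° ✓; |GN| = 24.20 ✓; ∠GNW = 72.30° ✓; |NW| = 24.10 ✗.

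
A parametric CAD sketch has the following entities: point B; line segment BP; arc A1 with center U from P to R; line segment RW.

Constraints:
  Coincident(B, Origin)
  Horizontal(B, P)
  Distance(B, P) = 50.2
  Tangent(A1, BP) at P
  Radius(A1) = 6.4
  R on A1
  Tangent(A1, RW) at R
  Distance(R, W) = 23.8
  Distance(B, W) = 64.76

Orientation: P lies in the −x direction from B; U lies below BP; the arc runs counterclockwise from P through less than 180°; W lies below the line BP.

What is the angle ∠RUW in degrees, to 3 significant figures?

74.9°

Checks: |UP| = 6.400 ✓; |UR| = 6.400 ✓; ∠(UR, RW) = 90.00° ✓; |RW| = 23.80 ✓; |BW| = 64.76 ✓.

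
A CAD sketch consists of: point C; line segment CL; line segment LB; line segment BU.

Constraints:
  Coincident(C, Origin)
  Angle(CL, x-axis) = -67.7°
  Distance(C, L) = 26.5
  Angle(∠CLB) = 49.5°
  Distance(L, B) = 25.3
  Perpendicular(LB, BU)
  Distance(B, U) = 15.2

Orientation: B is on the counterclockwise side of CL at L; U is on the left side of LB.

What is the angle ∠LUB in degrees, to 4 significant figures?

59.00°

∠CLB = 49.5°, so LB runs at -67.7° + (180° − 49.5°) = 62.80° from the x-axis; with |LB| = 25.3, B = L + 25.3·(cos 62.80°, sin 62.80°) = (21.62, -2.016). The perpendicularity gives BU at right angles to LB; with |BU| = 15.2 on the left of LB, U = B + 15.2·(-0.8894, 0.4571) = (8.101, 4.932). Then cos ∠LUB = UL·UB / (|UL||UB|), giving 59.00°.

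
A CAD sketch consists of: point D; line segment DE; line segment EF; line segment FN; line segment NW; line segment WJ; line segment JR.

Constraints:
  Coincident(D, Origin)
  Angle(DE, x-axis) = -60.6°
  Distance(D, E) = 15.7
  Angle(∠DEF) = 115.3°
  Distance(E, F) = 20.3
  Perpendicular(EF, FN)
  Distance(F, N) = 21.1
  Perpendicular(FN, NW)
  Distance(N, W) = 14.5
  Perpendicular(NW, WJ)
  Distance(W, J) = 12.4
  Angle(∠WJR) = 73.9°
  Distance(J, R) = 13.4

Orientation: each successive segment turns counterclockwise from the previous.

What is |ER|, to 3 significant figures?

22.4

D is at the origin; DE runs at -60.6° with length 15.7, so E = (7.71, -13.7). ∠DEF = 115.3° gives EF at 4.10° from the x-axis; with |EF| = 20.3, F = (28.0, -12.2). EF ⟂ FN, so FN runs at 94.1°; with |FN| = 21.1, N = (26.4, 8.82). FN is perpendicular to NW, so NW runs at -176°; with |NW| = 14.5, W = (12.0, 7.78). The perpendicularity gives WJ at right angles to NW, so WJ runs at -85.9°; with |WJ| = 12.4, J = (12.9, -4.59). ∠WJR = 73.9° gives JR at 20.2° from the x-axis; with |JR| = 13.4, R = (25.4, 0.0414). Then |ER| = |R − E| = 22.4.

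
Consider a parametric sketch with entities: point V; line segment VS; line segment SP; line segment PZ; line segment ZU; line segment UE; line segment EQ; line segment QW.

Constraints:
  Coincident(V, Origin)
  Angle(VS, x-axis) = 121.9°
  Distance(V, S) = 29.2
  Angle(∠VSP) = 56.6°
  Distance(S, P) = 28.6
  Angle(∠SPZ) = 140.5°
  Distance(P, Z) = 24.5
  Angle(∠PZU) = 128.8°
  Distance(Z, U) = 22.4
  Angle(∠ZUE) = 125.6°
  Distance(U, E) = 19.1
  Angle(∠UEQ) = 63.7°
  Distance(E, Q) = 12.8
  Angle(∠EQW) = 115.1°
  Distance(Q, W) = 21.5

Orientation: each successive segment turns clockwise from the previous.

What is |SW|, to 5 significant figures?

53.401

∠UEQ = 63.7° gives EQ at 97.100° from the x-axis; with |EQ| = 12.8, Q = (13.263, -12.228). ∠EQW = 115.1° gives QW at 32.200° from the x-axis; with |QW| = 21.5, W = (31.456, -0.77112). Then |SW| = |W − S| = 53.401.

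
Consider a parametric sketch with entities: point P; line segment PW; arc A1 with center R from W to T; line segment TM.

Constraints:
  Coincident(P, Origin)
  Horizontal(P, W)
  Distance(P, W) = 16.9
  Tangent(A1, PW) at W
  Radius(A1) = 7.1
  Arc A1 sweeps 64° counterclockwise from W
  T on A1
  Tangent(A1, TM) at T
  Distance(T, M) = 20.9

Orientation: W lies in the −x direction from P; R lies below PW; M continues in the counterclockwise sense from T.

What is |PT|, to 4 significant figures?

23.62

The tangent condition forces RW to be normal to PW, so R = W + (0, -7.1) = (-16.90, -7.100). On A1, W sits at bearing 90° from R; a 64° counterclockwise sweep puts T at bearing 154°, so T = R + 7.1·(cos 154°, sin 154°) = (-23.28, -3.988). Then |PT| = |T − P| = 23.62.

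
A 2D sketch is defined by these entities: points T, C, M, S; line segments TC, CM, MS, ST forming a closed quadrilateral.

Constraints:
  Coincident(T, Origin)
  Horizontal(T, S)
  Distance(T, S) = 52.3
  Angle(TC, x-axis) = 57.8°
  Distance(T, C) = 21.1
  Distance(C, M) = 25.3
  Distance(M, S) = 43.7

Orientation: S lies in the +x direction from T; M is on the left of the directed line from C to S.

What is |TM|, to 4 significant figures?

46.22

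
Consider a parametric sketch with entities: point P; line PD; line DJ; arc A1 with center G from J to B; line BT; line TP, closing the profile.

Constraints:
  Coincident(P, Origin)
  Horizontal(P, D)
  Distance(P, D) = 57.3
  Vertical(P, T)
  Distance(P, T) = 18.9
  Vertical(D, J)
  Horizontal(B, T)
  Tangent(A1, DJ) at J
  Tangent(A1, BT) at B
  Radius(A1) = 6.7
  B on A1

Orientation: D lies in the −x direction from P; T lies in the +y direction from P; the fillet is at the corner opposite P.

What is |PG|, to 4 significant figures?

52.05

P is at the origin; P and D share the same y with |PD| = 57.3 and D on the −x side, so D = (-57.30, 0.000). PT is vertical with |PT| = 18.9 and T on the +y side, so T = (0.000, 18.90). The virtual corner opposite P is at (-57.30, 18.90). The tangent condition forces GJ to be normal to DJ and A1 meets BT tangentially, so GB is at right angles to BT, with radius 6.7, so the center G sits 6.7 in from both sides at G = (-50.60, 12.20). Then |PG| = |G − P| = 52.05.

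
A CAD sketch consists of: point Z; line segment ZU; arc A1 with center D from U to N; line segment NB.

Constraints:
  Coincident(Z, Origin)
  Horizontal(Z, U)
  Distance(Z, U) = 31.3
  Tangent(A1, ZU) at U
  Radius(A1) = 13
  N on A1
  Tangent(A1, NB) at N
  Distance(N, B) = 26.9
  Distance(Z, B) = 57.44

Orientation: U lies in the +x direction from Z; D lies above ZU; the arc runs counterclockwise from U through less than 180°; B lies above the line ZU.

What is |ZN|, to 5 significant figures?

46.665

Z is at the origin; Z and U share the same y with |ZU| = 31.3 and U on the +x side, so U = (31.300, 0.0000). A1 meets ZU tangentially, so DU is at right angles to ZU, so D = U + (0, 13) = (31.300, 13.000). Since DN ⟂ NB (tangency), |DB| = √(13.0² + 26.9²) = 29.877 regardless of where N sits on A1. So B lies on both circle(Z, 57.44) and circle(D, 29.877); the above-ZU intersection is B = (39.460, 41.741). N is the foot of the tangent from B: N = (44.105, 15.245).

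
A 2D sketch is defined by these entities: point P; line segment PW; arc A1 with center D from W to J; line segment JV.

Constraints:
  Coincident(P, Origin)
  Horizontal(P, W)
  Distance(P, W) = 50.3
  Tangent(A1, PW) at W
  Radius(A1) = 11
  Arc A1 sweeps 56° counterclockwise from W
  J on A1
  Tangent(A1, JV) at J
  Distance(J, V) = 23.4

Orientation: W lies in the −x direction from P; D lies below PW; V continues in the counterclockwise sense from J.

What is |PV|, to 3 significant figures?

76.5

P is at the origin; P and W share the same y with |PW| = 50.3 and W on the −x side, so W = (-50.3, 0.00). Tangency of A1 to PW means the radius DW is perpendicular to PW, so D = W + (0, -11) = (-50.3, -11.0). On A1, W sits at bearing 90° from D; a 56° counterclockwise sweep puts J at bearing 146°, so J = D + 11.0·(cos 146°, sin 146°) = (-59.4, -4.85). The tangent condition forces DJ to be normal to JV, so JV runs along (−sin 146°, cos 146°); with |JV| = 23.4, V = (-72.5, -24.2). Then |PV| = |V − P| = 76.5.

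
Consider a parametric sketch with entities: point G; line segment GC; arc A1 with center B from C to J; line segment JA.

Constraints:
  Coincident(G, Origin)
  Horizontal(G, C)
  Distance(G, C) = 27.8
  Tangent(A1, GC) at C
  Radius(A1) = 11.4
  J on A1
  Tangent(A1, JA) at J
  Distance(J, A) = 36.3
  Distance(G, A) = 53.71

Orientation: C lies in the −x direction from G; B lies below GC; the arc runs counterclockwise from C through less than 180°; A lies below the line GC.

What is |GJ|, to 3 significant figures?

41.4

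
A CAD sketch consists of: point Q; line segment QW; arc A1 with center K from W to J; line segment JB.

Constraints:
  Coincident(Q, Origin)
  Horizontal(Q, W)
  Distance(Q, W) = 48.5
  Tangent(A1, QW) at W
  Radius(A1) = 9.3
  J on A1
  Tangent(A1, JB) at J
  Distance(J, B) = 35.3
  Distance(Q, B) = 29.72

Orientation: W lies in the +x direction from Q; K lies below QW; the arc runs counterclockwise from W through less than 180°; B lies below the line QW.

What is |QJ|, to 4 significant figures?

42.50

Checks: |KJ| = 9.300 ✓; ∠(KJ, JB) = 90.00° ✓; |JB| = 35.30 ✓; |QB| = 29.72 ✓.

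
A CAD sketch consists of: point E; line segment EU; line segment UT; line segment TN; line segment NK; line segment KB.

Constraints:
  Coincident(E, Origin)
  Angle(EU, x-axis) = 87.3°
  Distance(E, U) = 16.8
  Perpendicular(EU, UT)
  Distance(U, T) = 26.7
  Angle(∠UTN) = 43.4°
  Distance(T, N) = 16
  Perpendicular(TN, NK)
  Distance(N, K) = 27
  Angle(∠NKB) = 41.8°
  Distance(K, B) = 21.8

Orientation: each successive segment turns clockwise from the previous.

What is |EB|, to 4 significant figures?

29.83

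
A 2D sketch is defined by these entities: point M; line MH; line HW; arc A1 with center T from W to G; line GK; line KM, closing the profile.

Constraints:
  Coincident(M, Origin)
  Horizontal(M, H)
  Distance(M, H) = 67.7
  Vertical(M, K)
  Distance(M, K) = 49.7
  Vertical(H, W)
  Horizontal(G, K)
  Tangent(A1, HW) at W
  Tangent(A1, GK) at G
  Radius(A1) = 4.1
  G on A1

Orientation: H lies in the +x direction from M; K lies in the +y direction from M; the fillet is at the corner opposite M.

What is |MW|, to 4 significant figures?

81.63

The virtual corner opposite M is at (67.70, 49.70). Since A1 is tangent to HW there, TW ⟂ HW and A1 meets GK tangentially, so TG is at right angles to GK, with radius 4.1, so the center T sits 4.1 in from both sides at T = (63.60, 45.60). That places the tangent points at W = (67.70, 45.60) on HW and G = (63.60, 49.70) on GK. Then |MW| = |W − M| = 81.63.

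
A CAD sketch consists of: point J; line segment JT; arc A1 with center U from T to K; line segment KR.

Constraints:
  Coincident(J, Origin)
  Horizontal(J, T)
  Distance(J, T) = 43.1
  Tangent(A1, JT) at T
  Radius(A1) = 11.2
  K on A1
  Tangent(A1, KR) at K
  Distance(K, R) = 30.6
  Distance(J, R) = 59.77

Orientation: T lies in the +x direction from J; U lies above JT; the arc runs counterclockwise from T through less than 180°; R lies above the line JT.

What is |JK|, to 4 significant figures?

55.61

J is at the origin; JT is horizontal with |JT| = 43.1 and T on the +x side, so T = (43.10, 0.000). Tangency of A1 to JT means the radius UT is perpendicular to JT, so U = T + (0, 11.2) = (43.10, 11.20). Since UK ⟂ KR (tangency), |UR| = √(11.2² + 30.6²) = 32.59 regardless of where K sits on A1. So R lies on both circle(J, 59.77) and circle(U, 32.59); the above-JT intersection is R = (40.77, 43.70). K is the foot of the tangent from R: K = (53.32, 15.79).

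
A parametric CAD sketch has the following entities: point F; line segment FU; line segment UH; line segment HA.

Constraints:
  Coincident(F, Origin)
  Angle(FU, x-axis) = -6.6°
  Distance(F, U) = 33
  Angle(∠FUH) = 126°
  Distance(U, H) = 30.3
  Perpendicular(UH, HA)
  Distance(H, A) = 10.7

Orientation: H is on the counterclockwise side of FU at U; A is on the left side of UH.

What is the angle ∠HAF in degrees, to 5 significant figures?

107.84°

∠FUH = 126.0°, so UH runs at -6.6° + (180° − 126.0°) = 47.400° from the x-axis; with |UH| = 30.3, H = U + 30.3·(cos 47.400°, sin 47.400°) = (53.291, 18.511). UH ⟂ HA; with |HA| = 10.7 on the left of UH, A = H + 10.7·(-0.73610, 0.67688) = (45.414, 25.753). Then cos ∠HAF = AH·AF / (|AH||AF|), giving 107.84°.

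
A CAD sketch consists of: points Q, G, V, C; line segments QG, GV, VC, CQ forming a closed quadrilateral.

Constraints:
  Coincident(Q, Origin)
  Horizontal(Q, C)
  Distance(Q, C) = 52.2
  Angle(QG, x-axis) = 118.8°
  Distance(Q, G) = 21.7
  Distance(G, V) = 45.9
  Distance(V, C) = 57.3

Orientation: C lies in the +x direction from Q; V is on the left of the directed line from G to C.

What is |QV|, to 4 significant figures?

55.05

Checks: |GV| = 45.90 ✓; |VC| = 57.30 ✓.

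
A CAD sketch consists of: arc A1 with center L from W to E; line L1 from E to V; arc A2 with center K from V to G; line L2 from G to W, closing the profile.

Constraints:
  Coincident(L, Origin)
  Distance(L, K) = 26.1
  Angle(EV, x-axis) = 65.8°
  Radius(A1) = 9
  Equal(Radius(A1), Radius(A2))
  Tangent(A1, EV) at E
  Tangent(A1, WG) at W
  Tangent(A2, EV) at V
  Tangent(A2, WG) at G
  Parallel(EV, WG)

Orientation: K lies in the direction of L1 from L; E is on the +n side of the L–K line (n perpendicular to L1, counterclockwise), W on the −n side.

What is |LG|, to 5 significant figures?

27.608

The slot axis is L1's direction at 65.8°, so u = (cos 65.8°, sin 65.8°) = (0.40992, 0.91212) and n = (−sin 65.8°, cos 65.8°) = (-0.91212, 0.40992). L is at the origin and K lies 26.1 along u from L, so K = 26.1·u = (10.699, 23.806). Tangency of A1 to both parallel lines with radius 9.0 puts E and W at L ± 9.0·n: E = (-8.2091, 3.6893), W = (8.2091, -3.6893). Equal radii place V and G the same way about K: V = K + 9.0·n = (2.4899, 27.496), G = K − 9.0·n = (18.908, 20.117). Then |LG| = |G − L| = 27.608.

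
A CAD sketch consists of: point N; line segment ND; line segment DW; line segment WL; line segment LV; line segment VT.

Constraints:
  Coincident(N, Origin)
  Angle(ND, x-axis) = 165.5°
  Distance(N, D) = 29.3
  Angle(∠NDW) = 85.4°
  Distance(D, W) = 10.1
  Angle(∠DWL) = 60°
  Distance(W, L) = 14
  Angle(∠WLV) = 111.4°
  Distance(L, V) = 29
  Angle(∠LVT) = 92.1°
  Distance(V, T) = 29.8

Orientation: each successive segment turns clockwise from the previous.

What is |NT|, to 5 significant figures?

56.625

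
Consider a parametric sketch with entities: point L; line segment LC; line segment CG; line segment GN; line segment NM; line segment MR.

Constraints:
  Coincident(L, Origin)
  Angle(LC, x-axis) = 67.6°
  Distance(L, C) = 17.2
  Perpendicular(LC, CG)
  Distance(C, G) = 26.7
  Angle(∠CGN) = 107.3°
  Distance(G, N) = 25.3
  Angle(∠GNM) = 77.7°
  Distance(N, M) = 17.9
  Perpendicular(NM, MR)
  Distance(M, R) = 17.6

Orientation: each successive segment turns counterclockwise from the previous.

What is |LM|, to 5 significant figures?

18.472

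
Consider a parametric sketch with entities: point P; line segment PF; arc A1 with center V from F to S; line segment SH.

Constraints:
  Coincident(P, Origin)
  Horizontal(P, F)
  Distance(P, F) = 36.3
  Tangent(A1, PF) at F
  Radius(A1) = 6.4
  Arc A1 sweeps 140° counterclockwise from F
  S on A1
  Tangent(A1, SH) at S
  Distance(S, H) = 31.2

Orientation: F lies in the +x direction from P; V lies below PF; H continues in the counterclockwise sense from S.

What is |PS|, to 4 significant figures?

34.11

P is at the origin; PF is horizontal with |PF| = 36.3 and F on the +x side, so F = (36.30, 0.000). Since A1 is tangent to PF there, VF ⟂ PF, so V = F + (0, -6.4) = (36.30, -6.400). On A1, F sits at bearing 90° from V; a 140° counterclockwise sweep puts S at bearing 230°, so S = V + 6.4·(cos 230°, sin 230°) = (32.19, -11.30). Then |PS| = |S − P| = 34.11.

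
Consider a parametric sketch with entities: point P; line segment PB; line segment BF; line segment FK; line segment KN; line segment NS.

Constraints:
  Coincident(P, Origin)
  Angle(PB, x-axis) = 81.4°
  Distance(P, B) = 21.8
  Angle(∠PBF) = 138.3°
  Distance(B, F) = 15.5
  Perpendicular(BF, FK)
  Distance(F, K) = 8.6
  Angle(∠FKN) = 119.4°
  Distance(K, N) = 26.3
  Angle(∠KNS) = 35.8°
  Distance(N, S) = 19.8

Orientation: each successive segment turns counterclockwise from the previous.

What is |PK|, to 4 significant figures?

32.32

P is at the origin; PB runs at 81.4° with length 21.8, so B = (3.260, 21.55). ∠PBF = 138.3° gives BF at 123.1° from the x-axis; with |BF| = 15.5, F = (-5.205, 34.54). The perpendicularity gives FK at right angles to BF, so FK runs at -146.9°; with |FK| = 8.6, K = (-12.41, 29.84). Then |PK| = |K − P| = 32.32.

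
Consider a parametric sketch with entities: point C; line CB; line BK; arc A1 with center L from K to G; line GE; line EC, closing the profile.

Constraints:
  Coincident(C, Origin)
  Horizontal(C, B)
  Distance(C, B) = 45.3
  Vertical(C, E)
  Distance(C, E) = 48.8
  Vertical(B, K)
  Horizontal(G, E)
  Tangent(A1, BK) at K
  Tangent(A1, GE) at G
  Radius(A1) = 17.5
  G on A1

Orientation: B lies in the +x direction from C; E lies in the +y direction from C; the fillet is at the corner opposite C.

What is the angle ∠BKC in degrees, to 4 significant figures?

55.36°

C is at the origin; CB is horizontal with |CB| = 45.3 and B on the +x side, so B = (45.30, 0.000). CE is vertical with |CE| = 48.8 and E on the +y side, so E = (0.000, 48.80). The virtual corner opposite C is at (45.30, 48.80). The tangent condition forces LK to be normal to BK and tangency of A1 to GE means the radius LG is perpendicular to GE, with radius 17.5, so the center L sits 17.5 in from both sides at L = (27.80, 31.30). That places the tangent points at K = (45.30, 31.30) on BK and G = (27.80, 48.80) on GE. Then cos ∠BKC = KB·KC / (|KB||KC|), giving 55.36°.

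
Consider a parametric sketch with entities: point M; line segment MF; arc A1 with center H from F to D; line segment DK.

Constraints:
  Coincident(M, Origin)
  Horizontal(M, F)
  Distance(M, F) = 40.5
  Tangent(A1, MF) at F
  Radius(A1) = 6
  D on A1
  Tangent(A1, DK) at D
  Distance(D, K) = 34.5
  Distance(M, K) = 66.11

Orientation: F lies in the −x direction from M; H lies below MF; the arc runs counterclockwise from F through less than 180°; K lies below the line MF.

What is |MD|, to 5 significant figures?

46.595

Checks: |MF| = 40.50 ✓; |HD| = 6.000 ✓; ∠(HD, DK) = 90.00° ✓; |DK| = 34.50 ✓; |MK| = 66.11 ✓.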